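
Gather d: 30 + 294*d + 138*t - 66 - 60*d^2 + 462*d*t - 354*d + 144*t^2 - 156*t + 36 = -60*d^2 + d*(462*t - 60) + 144*t^2 - 18*t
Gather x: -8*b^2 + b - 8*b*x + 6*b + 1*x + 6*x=-8*b^2 + 7*b + x*(7 - 8*b)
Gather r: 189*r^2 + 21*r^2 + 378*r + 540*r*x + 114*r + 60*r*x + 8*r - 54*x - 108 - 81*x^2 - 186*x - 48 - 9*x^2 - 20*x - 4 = 210*r^2 + r*(600*x + 500) - 90*x^2 - 260*x - 160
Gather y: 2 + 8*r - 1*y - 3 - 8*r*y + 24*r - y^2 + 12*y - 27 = 32*r - y^2 + y*(11 - 8*r) - 28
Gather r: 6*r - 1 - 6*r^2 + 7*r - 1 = -6*r^2 + 13*r - 2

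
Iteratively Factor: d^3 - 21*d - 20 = (d - 5)*(d^2 + 5*d + 4) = (d - 5)*(d + 4)*(d + 1)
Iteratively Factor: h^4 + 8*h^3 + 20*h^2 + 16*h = (h)*(h^3 + 8*h^2 + 20*h + 16) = h*(h + 4)*(h^2 + 4*h + 4) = h*(h + 2)*(h + 4)*(h + 2)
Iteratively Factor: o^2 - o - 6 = (o - 3)*(o + 2)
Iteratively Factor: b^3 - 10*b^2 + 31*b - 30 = (b - 5)*(b^2 - 5*b + 6) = (b - 5)*(b - 2)*(b - 3)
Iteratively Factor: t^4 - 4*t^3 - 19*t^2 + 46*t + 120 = (t + 2)*(t^3 - 6*t^2 - 7*t + 60) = (t - 4)*(t + 2)*(t^2 - 2*t - 15) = (t - 4)*(t + 2)*(t + 3)*(t - 5)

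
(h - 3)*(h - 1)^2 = h^3 - 5*h^2 + 7*h - 3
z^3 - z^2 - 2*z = z*(z - 2)*(z + 1)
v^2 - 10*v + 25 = (v - 5)^2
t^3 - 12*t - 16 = (t - 4)*(t + 2)^2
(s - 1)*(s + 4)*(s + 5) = s^3 + 8*s^2 + 11*s - 20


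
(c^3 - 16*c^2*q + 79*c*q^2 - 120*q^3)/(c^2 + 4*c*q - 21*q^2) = (c^2 - 13*c*q + 40*q^2)/(c + 7*q)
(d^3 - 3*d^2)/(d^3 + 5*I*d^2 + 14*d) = d*(d - 3)/(d^2 + 5*I*d + 14)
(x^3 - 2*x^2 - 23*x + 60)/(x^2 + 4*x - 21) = (x^2 + x - 20)/(x + 7)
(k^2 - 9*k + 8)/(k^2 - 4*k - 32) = (k - 1)/(k + 4)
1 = 1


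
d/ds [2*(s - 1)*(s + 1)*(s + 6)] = 6*s^2 + 24*s - 2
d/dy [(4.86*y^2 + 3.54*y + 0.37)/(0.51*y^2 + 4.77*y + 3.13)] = (21.3768*y^2 + 30.0462*y + 9.3153)/(0.2601*y^4 + 4.8654*y^3 + 25.9455*y^2 + 29.8602*y + 9.7969)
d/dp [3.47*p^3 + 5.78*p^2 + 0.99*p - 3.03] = 10.41*p^2 + 11.56*p + 0.99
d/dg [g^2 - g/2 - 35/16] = 2*g - 1/2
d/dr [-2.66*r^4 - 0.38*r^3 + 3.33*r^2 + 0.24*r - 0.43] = -10.64*r^3 - 1.14*r^2 + 6.66*r + 0.24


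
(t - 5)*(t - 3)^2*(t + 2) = t^4 - 9*t^3 + 17*t^2 + 33*t - 90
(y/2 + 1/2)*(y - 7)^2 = y^3/2 - 13*y^2/2 + 35*y/2 + 49/2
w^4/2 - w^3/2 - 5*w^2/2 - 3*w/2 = w*(w/2 + 1/2)*(w - 3)*(w + 1)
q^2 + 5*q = q*(q + 5)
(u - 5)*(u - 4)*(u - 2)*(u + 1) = u^4 - 10*u^3 + 27*u^2 - 2*u - 40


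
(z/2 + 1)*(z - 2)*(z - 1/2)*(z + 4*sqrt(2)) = z^4/2 - z^3/4 + 2*sqrt(2)*z^3 - 2*z^2 - sqrt(2)*z^2 - 8*sqrt(2)*z + z + 4*sqrt(2)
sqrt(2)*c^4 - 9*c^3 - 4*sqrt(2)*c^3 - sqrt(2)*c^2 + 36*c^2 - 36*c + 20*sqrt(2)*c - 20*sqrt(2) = (c - 2)^2*(c - 5*sqrt(2))*(sqrt(2)*c + 1)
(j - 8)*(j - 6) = j^2 - 14*j + 48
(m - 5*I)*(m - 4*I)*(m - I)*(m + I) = m^4 - 9*I*m^3 - 19*m^2 - 9*I*m - 20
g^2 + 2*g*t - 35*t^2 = (g - 5*t)*(g + 7*t)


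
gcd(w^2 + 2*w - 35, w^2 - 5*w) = w - 5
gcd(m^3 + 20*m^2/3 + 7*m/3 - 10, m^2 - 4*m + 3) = m - 1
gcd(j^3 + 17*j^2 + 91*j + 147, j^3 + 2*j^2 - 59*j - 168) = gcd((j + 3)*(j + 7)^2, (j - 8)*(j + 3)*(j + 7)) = j^2 + 10*j + 21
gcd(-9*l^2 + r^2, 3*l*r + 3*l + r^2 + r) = 3*l + r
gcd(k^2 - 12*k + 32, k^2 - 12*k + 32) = k^2 - 12*k + 32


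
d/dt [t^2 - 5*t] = 2*t - 5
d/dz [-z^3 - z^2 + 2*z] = -3*z^2 - 2*z + 2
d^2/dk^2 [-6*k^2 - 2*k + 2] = -12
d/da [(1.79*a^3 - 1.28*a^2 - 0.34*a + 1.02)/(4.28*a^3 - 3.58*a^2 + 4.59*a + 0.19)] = (3.5527136788005e-15*a^5 - 0.9298*a^4 + 19.3426*a^3 - 19.1689*a^2 + 6.8168*a - 4.7464)/(18.3184*a^6 - 30.6448*a^5 + 52.1068*a^4 - 31.238*a^3 + 19.7077*a^2 + 1.7442*a + 0.0361)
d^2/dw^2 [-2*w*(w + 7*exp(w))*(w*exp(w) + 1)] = -2*w^3*exp(w) - 56*w^2*exp(2*w) - 12*w^2*exp(w) - 112*w*exp(2*w) - 26*w*exp(w) - 28*exp(2*w) - 28*exp(w) - 4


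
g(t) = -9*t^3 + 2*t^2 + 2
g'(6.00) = -948.00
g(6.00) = -1870.00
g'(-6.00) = -996.00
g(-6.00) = 2018.00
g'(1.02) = -24.01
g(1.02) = -5.47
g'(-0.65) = -14.01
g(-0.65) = 5.32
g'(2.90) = -215.47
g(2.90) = -200.68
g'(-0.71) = -16.45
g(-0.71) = 6.23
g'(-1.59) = -74.62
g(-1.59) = 43.23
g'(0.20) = -0.28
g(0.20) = 2.01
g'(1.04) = -25.04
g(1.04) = -5.96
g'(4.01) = -418.12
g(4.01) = -546.17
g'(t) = -27*t^2 + 4*t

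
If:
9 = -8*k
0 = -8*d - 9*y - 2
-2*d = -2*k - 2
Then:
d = -1/8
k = -9/8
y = -1/9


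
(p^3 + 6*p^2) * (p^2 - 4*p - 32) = p^5 + 2*p^4 - 56*p^3 - 192*p^2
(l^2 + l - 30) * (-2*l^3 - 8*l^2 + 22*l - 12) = -2*l^5 - 10*l^4 + 74*l^3 + 250*l^2 - 672*l + 360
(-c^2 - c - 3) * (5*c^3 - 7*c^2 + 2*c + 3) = -5*c^5 + 2*c^4 - 10*c^3 + 16*c^2 - 9*c - 9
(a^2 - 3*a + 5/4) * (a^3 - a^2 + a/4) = a^5 - 4*a^4 + 9*a^3/2 - 2*a^2 + 5*a/16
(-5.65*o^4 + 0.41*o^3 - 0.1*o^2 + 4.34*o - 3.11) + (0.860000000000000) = -5.65*o^4 + 0.41*o^3 - 0.1*o^2 + 4.34*o - 2.25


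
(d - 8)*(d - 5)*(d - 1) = d^3 - 14*d^2 + 53*d - 40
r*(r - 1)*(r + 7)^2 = r^4 + 13*r^3 + 35*r^2 - 49*r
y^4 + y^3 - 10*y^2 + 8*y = y*(y - 2)*(y - 1)*(y + 4)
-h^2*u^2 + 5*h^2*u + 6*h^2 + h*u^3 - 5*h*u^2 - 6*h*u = (-h + u)*(u - 6)*(h*u + h)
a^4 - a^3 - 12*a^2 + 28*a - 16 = (a - 2)^2*(a - 1)*(a + 4)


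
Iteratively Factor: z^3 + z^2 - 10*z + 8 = (z - 2)*(z^2 + 3*z - 4) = (z - 2)*(z - 1)*(z + 4)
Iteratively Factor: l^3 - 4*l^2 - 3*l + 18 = (l + 2)*(l^2 - 6*l + 9) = (l - 3)*(l + 2)*(l - 3)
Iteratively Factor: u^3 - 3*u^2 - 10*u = (u + 2)*(u^2 - 5*u) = u*(u + 2)*(u - 5)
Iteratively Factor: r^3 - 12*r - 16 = (r + 2)*(r^2 - 2*r - 8) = (r + 2)^2*(r - 4)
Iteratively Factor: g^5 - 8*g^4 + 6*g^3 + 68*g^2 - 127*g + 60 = (g - 5)*(g^4 - 3*g^3 - 9*g^2 + 23*g - 12) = (g - 5)*(g - 4)*(g^3 + g^2 - 5*g + 3) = (g - 5)*(g - 4)*(g - 1)*(g^2 + 2*g - 3) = (g - 5)*(g - 4)*(g - 1)^2*(g + 3)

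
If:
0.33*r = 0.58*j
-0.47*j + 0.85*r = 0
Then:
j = 0.00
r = 0.00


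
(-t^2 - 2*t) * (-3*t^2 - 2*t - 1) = 3*t^4 + 8*t^3 + 5*t^2 + 2*t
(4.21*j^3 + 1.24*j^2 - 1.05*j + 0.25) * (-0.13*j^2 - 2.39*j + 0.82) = -0.5473*j^5 - 10.2231*j^4 + 0.6251*j^3 + 3.4938*j^2 - 1.4585*j + 0.205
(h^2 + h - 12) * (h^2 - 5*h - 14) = h^4 - 4*h^3 - 31*h^2 + 46*h + 168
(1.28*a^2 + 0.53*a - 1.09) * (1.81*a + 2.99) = 2.3168*a^3 + 4.7865*a^2 - 0.3882*a - 3.2591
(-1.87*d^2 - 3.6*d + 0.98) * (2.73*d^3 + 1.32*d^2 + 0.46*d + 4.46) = -5.1051*d^5 - 12.2964*d^4 - 2.9368*d^3 - 8.7026*d^2 - 15.6052*d + 4.3708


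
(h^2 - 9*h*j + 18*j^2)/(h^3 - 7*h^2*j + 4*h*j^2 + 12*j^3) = (h - 3*j)/(h^2 - h*j - 2*j^2)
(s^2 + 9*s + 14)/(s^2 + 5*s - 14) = (s + 2)/(s - 2)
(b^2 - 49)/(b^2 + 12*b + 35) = (b - 7)/(b + 5)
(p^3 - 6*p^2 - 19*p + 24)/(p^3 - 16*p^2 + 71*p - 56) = (p + 3)/(p - 7)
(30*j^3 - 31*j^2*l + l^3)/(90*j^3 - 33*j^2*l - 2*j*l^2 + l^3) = (j - l)/(3*j - l)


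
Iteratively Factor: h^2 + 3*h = (h + 3)*(h)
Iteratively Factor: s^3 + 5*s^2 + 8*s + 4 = (s + 1)*(s^2 + 4*s + 4) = (s + 1)*(s + 2)*(s + 2)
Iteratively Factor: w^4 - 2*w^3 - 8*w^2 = (w - 4)*(w^3 + 2*w^2) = w*(w - 4)*(w^2 + 2*w) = w*(w - 4)*(w + 2)*(w)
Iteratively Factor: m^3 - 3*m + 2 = (m - 1)*(m^2 + m - 2) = (m - 1)*(m + 2)*(m - 1)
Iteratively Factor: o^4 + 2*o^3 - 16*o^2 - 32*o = (o + 2)*(o^3 - 16*o) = (o + 2)*(o + 4)*(o^2 - 4*o) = (o - 4)*(o + 2)*(o + 4)*(o)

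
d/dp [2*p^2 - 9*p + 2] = 4*p - 9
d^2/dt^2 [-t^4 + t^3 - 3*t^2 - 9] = -12*t^2 + 6*t - 6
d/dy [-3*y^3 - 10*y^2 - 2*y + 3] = -9*y^2 - 20*y - 2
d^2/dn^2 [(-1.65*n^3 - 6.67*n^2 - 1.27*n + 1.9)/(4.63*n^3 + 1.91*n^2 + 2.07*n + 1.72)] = (-256.785356*n^6 - 68.4665879999998*n^5 + 962.610336*n^4 + 1076.998076*n^3 + 368.438088*n^2 - 49.967796*n - 26.62278)/(99.252847*n^9 + 122.833437*n^8 + 183.795258*n^7 + 227.416061*n^6 + 173.434818*n^5 + 142.284585*n^4 + 90.764103*n^3 + 39.061716*n^2 + 18.371664*n + 5.088448)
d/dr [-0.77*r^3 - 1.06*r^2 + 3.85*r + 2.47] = -2.31*r^2 - 2.12*r + 3.85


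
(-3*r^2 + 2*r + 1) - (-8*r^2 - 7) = 5*r^2 + 2*r + 8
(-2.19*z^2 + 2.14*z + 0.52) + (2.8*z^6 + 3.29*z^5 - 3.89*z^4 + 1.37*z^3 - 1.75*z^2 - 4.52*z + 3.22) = 2.8*z^6 + 3.29*z^5 - 3.89*z^4 + 1.37*z^3 - 3.94*z^2 - 2.38*z + 3.74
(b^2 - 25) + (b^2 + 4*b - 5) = 2*b^2 + 4*b - 30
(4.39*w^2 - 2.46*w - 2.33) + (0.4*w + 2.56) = 4.39*w^2 - 2.06*w + 0.23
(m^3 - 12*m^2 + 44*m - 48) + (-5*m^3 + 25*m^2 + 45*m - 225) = -4*m^3 + 13*m^2 + 89*m - 273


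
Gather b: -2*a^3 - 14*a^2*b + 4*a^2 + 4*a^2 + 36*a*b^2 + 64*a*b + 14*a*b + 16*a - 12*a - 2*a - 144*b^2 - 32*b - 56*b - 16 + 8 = -2*a^3 + 8*a^2 + 2*a + b^2*(36*a - 144) + b*(-14*a^2 + 78*a - 88) - 8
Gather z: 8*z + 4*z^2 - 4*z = 4*z^2 + 4*z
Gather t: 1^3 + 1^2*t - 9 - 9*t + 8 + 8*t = 0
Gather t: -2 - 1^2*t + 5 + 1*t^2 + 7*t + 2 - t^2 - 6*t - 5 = 0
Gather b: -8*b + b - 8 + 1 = -7*b - 7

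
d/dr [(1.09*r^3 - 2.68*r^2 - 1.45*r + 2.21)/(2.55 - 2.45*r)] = (-5.341*r^3 + 14.9045*r^2 - 13.668*r + 1.717)/(6.0025*r^2 - 12.495*r + 6.5025)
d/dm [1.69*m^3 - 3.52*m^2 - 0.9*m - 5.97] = 5.07*m^2 - 7.04*m - 0.9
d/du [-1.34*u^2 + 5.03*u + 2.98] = 5.03 - 2.68*u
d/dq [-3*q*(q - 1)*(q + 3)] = -9*q^2 - 12*q + 9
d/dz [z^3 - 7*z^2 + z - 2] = 3*z^2 - 14*z + 1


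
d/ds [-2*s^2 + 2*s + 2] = 2 - 4*s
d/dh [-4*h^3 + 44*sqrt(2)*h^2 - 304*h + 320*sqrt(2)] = -12*h^2 + 88*sqrt(2)*h - 304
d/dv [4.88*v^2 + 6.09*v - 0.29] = 9.76*v + 6.09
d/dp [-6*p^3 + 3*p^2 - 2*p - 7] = -18*p^2 + 6*p - 2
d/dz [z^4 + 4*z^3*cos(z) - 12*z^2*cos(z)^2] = 4*z*(-z^2*sin(z) + z^2 + 3*z*sin(2*z) + 3*z*cos(z) - 6*cos(z)^2)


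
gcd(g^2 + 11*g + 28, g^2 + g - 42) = g + 7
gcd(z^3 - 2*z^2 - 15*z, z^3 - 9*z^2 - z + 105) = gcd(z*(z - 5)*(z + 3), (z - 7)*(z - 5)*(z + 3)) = z^2 - 2*z - 15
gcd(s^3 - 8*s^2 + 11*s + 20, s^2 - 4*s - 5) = s^2 - 4*s - 5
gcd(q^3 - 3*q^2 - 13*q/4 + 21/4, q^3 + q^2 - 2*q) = q - 1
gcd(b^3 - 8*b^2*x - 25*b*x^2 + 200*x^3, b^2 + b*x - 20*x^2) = b + 5*x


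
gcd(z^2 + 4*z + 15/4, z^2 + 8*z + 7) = 1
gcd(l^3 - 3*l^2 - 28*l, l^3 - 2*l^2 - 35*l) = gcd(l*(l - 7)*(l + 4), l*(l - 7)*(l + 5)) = l^2 - 7*l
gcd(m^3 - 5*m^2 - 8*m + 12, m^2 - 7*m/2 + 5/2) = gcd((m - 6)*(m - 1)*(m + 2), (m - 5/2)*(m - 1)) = m - 1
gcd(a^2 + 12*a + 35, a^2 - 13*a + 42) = 1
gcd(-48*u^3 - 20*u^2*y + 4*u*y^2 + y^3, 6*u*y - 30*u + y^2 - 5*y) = 6*u + y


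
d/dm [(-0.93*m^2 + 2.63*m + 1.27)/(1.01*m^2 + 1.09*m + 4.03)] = (-3.67*m^2 - 10.0612*m + 9.2146)/(1.0201*m^4 + 2.2018*m^3 + 9.3287*m^2 + 8.7854*m + 16.2409)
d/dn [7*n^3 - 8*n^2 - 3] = n*(21*n - 16)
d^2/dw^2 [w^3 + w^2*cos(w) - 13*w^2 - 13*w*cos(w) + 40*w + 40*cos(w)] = -w^2*cos(w) - 4*w*sin(w) + 13*w*cos(w) + 6*w + 26*sin(w) - 38*cos(w) - 26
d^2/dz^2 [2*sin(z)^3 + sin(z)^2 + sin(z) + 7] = -18*sin(z)^3 - 4*sin(z)^2 + 11*sin(z) + 2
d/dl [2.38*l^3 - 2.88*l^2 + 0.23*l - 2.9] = 7.14*l^2 - 5.76*l + 0.23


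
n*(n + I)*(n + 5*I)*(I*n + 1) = I*n^4 - 5*n^3 + I*n^2 - 5*n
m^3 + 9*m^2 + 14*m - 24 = (m - 1)*(m + 4)*(m + 6)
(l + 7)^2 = l^2 + 14*l + 49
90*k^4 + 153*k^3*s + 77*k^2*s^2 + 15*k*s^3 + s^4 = (k + s)*(3*k + s)*(5*k + s)*(6*k + s)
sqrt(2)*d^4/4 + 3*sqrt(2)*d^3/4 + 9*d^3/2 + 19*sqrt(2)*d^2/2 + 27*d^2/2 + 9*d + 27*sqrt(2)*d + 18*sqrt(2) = (d/2 + 1/2)*(d + 3*sqrt(2))*(d + 6*sqrt(2))*(sqrt(2)*d/2 + sqrt(2))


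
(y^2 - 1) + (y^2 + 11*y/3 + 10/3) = 2*y^2 + 11*y/3 + 7/3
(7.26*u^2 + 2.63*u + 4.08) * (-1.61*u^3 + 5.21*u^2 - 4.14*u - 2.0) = -11.6886*u^5 + 33.5903*u^4 - 22.9229*u^3 - 4.1514*u^2 - 22.1512*u - 8.16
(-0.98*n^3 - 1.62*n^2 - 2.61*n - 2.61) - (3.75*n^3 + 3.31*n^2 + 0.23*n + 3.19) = -4.73*n^3 - 4.93*n^2 - 2.84*n - 5.8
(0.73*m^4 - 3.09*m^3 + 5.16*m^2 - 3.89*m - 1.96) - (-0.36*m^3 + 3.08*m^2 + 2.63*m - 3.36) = 0.73*m^4 - 2.73*m^3 + 2.08*m^2 - 6.52*m + 1.4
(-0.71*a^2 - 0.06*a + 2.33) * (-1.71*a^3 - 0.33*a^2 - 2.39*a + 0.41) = 1.2141*a^5 + 0.3369*a^4 - 2.2676*a^3 - 0.9166*a^2 - 5.5933*a + 0.9553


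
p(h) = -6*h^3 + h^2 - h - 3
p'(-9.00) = -1477.00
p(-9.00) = 4461.00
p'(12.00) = -2569.00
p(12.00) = -10239.00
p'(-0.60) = -8.68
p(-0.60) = -0.74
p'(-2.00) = -77.00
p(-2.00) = 51.00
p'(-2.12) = -86.14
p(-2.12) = 60.78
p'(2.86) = -142.51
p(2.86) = -138.04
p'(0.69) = -8.19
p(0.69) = -5.18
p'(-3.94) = -288.30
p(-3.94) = 383.44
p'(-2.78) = -145.67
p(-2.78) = 136.42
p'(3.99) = -279.58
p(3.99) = -372.20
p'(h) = -18*h^2 + 2*h - 1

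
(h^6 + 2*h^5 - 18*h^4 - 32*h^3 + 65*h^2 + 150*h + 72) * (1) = h^6 + 2*h^5 - 18*h^4 - 32*h^3 + 65*h^2 + 150*h + 72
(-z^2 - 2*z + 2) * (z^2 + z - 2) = -z^4 - 3*z^3 + 2*z^2 + 6*z - 4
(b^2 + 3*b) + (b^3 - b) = b^3 + b^2 + 2*b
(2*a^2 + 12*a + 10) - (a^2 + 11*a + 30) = a^2 + a - 20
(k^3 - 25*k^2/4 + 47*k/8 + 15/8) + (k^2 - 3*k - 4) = k^3 - 21*k^2/4 + 23*k/8 - 17/8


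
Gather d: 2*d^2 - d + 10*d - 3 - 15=2*d^2 + 9*d - 18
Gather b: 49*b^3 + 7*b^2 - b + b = 49*b^3 + 7*b^2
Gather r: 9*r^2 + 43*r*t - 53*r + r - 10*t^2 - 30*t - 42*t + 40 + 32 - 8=9*r^2 + r*(43*t - 52) - 10*t^2 - 72*t + 64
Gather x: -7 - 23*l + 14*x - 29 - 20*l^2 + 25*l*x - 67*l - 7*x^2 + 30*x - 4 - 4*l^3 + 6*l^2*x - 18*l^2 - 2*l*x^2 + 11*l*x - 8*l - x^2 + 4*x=-4*l^3 - 38*l^2 - 98*l + x^2*(-2*l - 8) + x*(6*l^2 + 36*l + 48) - 40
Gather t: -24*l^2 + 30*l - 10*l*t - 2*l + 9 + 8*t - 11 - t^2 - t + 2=-24*l^2 + 28*l - t^2 + t*(7 - 10*l)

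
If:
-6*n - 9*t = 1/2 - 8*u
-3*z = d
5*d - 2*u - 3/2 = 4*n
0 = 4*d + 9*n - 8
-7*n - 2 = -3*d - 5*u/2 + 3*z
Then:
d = 349/374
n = 266/561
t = 1943/10098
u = 356/561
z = -349/1122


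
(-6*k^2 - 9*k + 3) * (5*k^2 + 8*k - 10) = -30*k^4 - 93*k^3 + 3*k^2 + 114*k - 30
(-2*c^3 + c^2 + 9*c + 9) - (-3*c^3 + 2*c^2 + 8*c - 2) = c^3 - c^2 + c + 11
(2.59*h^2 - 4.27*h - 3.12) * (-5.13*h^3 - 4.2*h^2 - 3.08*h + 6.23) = -13.2867*h^5 + 11.0271*h^4 + 25.9624*h^3 + 42.3913*h^2 - 16.9925*h - 19.4376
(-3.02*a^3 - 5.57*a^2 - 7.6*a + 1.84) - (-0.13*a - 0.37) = -3.02*a^3 - 5.57*a^2 - 7.47*a + 2.21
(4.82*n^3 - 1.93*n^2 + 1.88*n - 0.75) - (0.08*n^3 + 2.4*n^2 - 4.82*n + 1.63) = 4.74*n^3 - 4.33*n^2 + 6.7*n - 2.38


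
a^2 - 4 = (a - 2)*(a + 2)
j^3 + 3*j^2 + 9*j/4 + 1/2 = (j + 1/2)^2*(j + 2)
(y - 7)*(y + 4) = y^2 - 3*y - 28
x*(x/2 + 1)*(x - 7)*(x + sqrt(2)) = x^4/2 - 5*x^3/2 + sqrt(2)*x^3/2 - 7*x^2 - 5*sqrt(2)*x^2/2 - 7*sqrt(2)*x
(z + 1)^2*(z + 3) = z^3 + 5*z^2 + 7*z + 3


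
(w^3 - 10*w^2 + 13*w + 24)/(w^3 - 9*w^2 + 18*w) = (w^2 - 7*w - 8)/(w*(w - 6))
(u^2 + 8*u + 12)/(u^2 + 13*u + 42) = (u + 2)/(u + 7)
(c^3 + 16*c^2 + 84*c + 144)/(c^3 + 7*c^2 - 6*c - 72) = (c + 6)/(c - 3)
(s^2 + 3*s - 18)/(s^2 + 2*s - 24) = (s - 3)/(s - 4)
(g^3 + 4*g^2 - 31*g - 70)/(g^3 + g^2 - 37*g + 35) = (g + 2)/(g - 1)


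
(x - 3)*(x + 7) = x^2 + 4*x - 21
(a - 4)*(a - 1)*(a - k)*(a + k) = a^4 - 5*a^3 - a^2*k^2 + 4*a^2 + 5*a*k^2 - 4*k^2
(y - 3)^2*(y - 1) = y^3 - 7*y^2 + 15*y - 9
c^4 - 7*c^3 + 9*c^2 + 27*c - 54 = (c - 3)^3*(c + 2)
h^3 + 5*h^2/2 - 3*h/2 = h*(h - 1/2)*(h + 3)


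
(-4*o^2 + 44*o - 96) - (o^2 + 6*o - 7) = -5*o^2 + 38*o - 89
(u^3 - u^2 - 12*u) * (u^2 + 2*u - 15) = u^5 + u^4 - 29*u^3 - 9*u^2 + 180*u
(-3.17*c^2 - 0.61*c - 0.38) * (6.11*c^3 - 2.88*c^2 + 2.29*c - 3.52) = -19.3687*c^5 + 5.4025*c^4 - 7.8243*c^3 + 10.8559*c^2 + 1.277*c + 1.3376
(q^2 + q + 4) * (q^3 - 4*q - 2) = q^5 + q^4 - 6*q^2 - 18*q - 8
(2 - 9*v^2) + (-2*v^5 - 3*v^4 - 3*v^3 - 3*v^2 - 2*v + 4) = -2*v^5 - 3*v^4 - 3*v^3 - 12*v^2 - 2*v + 6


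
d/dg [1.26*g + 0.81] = 1.26000000000000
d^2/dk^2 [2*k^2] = 4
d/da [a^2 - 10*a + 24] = 2*a - 10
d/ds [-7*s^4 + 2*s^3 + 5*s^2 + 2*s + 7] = -28*s^3 + 6*s^2 + 10*s + 2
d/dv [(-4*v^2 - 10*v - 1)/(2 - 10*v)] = (20*v^2 - 8*v - 15)/(2*(25*v^2 - 10*v + 1))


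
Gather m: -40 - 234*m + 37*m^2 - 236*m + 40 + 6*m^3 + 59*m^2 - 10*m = 6*m^3 + 96*m^2 - 480*m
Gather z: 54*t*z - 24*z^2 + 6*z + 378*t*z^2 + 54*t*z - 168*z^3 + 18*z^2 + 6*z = -168*z^3 + z^2*(378*t - 6) + z*(108*t + 12)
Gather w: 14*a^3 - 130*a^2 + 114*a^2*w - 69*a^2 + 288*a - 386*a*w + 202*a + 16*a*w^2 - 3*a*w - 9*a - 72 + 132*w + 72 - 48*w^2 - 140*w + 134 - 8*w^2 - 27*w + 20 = 14*a^3 - 199*a^2 + 481*a + w^2*(16*a - 56) + w*(114*a^2 - 389*a - 35) + 154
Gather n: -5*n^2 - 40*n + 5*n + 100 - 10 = -5*n^2 - 35*n + 90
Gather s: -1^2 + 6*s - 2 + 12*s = 18*s - 3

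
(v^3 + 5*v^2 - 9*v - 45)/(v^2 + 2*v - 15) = v + 3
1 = 1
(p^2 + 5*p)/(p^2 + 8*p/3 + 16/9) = 9*p*(p + 5)/(9*p^2 + 24*p + 16)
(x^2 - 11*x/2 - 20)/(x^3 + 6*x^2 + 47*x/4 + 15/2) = 2*(x - 8)/(2*x^2 + 7*x + 6)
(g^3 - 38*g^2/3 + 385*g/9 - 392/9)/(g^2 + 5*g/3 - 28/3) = (3*g^2 - 31*g + 56)/(3*(g + 4))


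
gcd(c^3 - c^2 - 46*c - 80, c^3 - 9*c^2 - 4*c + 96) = c - 8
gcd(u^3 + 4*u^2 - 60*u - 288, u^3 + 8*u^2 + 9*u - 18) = u + 6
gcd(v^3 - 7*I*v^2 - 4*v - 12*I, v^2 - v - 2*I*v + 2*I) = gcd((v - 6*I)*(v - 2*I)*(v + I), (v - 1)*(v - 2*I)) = v - 2*I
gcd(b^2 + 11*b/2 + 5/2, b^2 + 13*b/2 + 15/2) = b + 5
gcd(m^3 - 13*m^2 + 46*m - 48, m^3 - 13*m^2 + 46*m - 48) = m^3 - 13*m^2 + 46*m - 48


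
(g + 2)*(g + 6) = g^2 + 8*g + 12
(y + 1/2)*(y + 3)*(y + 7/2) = y^3 + 7*y^2 + 55*y/4 + 21/4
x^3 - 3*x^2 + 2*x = x*(x - 2)*(x - 1)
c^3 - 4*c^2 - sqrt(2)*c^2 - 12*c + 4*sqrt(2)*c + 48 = (c - 4)*(c - 3*sqrt(2))*(c + 2*sqrt(2))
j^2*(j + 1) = j^3 + j^2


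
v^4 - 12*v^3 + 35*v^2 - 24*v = v*(v - 8)*(v - 3)*(v - 1)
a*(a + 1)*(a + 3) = a^3 + 4*a^2 + 3*a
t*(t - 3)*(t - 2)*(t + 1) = t^4 - 4*t^3 + t^2 + 6*t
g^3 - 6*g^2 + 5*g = g*(g - 5)*(g - 1)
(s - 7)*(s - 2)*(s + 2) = s^3 - 7*s^2 - 4*s + 28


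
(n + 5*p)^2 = n^2 + 10*n*p + 25*p^2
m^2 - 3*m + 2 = (m - 2)*(m - 1)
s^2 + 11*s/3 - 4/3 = (s - 1/3)*(s + 4)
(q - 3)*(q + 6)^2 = q^3 + 9*q^2 - 108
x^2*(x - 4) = x^3 - 4*x^2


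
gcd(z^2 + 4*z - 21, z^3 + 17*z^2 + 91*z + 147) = z + 7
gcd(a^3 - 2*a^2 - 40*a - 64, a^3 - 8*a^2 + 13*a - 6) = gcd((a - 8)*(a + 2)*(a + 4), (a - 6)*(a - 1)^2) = 1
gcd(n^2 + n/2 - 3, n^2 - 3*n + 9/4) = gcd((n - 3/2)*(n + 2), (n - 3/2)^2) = n - 3/2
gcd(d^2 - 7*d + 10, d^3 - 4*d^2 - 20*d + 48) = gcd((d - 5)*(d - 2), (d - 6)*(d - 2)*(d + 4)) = d - 2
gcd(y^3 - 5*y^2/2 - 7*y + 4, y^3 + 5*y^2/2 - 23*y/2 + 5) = y - 1/2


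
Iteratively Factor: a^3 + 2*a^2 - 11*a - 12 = (a - 3)*(a^2 + 5*a + 4) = (a - 3)*(a + 4)*(a + 1)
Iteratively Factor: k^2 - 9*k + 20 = (k - 4)*(k - 5)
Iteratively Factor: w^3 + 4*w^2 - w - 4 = (w - 1)*(w^2 + 5*w + 4) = (w - 1)*(w + 4)*(w + 1)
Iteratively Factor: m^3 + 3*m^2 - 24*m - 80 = (m + 4)*(m^2 - m - 20) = (m + 4)^2*(m - 5)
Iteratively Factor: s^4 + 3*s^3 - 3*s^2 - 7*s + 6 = (s - 1)*(s^3 + 4*s^2 + s - 6) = (s - 1)*(s + 2)*(s^2 + 2*s - 3) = (s - 1)^2*(s + 2)*(s + 3)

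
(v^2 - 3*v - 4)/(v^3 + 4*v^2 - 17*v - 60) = (v + 1)/(v^2 + 8*v + 15)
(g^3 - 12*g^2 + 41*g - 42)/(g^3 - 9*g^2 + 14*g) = (g - 3)/g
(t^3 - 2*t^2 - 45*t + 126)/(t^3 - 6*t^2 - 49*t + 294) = (t - 3)/(t - 7)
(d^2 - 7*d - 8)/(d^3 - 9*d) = (d^2 - 7*d - 8)/(d*(d^2 - 9))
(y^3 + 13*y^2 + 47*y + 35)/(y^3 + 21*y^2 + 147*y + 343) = (y^2 + 6*y + 5)/(y^2 + 14*y + 49)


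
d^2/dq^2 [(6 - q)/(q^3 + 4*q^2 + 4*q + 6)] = 2*(-(q - 6)*(3*q^2 + 8*q + 4)^2 + (3*q^2 + 8*q + (q - 6)*(3*q + 4) + 4)*(q^3 + 4*q^2 + 4*q + 6))/(q^3 + 4*q^2 + 4*q + 6)^3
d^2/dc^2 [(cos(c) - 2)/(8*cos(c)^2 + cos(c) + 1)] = (-144*(1 - cos(2*c))^2*cos(c) + 130*(1 - cos(2*c))^2 + 53*cos(c) + 211*cos(2*c)/2 - 72*cos(3*c) + 32*cos(5*c) - 777/2)/(cos(c) + 4*cos(2*c) + 5)^3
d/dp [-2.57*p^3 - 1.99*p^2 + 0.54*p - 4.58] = -7.71*p^2 - 3.98*p + 0.54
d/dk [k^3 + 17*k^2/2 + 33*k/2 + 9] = 3*k^2 + 17*k + 33/2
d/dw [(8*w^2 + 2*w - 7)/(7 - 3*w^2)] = 2*(3*w^2 + 35*w + 7)/(9*w^4 - 42*w^2 + 49)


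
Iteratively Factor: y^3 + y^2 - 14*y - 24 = (y - 4)*(y^2 + 5*y + 6) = (y - 4)*(y + 2)*(y + 3)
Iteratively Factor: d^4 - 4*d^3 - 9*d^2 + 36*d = (d - 3)*(d^3 - d^2 - 12*d) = (d - 3)*(d + 3)*(d^2 - 4*d) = d*(d - 3)*(d + 3)*(d - 4)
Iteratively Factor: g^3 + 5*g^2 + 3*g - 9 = (g - 1)*(g^2 + 6*g + 9) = (g - 1)*(g + 3)*(g + 3)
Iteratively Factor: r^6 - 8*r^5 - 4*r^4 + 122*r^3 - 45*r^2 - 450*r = (r)*(r^5 - 8*r^4 - 4*r^3 + 122*r^2 - 45*r - 450) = r*(r + 3)*(r^4 - 11*r^3 + 29*r^2 + 35*r - 150) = r*(r + 2)*(r + 3)*(r^3 - 13*r^2 + 55*r - 75) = r*(r - 5)*(r + 2)*(r + 3)*(r^2 - 8*r + 15) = r*(r - 5)*(r - 3)*(r + 2)*(r + 3)*(r - 5)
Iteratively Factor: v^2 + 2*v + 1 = (v + 1)*(v + 1)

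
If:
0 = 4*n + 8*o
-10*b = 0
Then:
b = 0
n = -2*o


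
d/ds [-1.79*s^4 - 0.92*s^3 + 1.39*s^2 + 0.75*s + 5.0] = -7.16*s^3 - 2.76*s^2 + 2.78*s + 0.75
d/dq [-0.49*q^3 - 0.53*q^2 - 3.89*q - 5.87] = -1.47*q^2 - 1.06*q - 3.89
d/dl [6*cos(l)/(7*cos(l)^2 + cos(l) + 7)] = -42*sin(l)^3/(-7*sin(l)^2 + cos(l) + 14)^2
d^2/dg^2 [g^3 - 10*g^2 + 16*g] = 6*g - 20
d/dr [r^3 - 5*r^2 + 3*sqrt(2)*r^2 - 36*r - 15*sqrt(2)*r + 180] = 3*r^2 - 10*r + 6*sqrt(2)*r - 36 - 15*sqrt(2)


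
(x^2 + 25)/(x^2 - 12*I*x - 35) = (x + 5*I)/(x - 7*I)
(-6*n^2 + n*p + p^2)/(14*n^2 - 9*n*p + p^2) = (3*n + p)/(-7*n + p)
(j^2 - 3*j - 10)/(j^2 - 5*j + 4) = (j^2 - 3*j - 10)/(j^2 - 5*j + 4)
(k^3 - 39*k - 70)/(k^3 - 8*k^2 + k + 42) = (k + 5)/(k - 3)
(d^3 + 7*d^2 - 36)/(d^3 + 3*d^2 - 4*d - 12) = (d + 6)/(d + 2)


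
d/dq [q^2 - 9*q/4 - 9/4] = 2*q - 9/4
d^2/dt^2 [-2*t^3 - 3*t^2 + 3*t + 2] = -12*t - 6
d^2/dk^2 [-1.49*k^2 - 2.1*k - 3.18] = -2.98000000000000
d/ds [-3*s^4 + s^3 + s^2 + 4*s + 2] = -12*s^3 + 3*s^2 + 2*s + 4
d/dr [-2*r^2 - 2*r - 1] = -4*r - 2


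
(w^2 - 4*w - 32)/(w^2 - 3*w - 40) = (w + 4)/(w + 5)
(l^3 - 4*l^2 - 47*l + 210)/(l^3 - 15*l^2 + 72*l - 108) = (l^2 + 2*l - 35)/(l^2 - 9*l + 18)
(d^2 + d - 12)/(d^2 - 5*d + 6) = (d + 4)/(d - 2)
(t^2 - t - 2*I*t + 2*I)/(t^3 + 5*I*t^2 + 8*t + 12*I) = (t - 1)/(t^2 + 7*I*t - 6)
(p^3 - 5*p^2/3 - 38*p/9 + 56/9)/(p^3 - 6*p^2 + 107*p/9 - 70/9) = (3*p^2 + 2*p - 8)/(3*p^2 - 11*p + 10)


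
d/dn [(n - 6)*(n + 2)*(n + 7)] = 3*n^2 + 6*n - 40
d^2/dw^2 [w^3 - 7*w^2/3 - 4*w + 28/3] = 6*w - 14/3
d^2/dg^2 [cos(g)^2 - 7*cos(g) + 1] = 7*cos(g) - 2*cos(2*g)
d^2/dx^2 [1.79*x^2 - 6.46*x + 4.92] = 3.58000000000000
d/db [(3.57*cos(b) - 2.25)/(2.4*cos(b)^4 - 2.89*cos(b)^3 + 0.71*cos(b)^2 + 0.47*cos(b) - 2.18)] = (25.704*cos(b)^4 - 42.2346*cos(b)^3 + 22.0422*cos(b)^2 - 3.195*cos(b) + 6.7251)*sin(b)/(5.76*cos(b)^8 - 13.872*cos(b)^7 + 11.7601*cos(b)^6 - 1.8478*cos(b)^5 - 12.6765*cos(b)^4 + 13.2678*cos(b)^3 - 2.8747*cos(b)^2 - 2.0492*cos(b) + 4.7524)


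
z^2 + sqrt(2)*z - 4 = (z - sqrt(2))*(z + 2*sqrt(2))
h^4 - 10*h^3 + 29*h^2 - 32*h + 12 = (h - 6)*(h - 2)*(h - 1)^2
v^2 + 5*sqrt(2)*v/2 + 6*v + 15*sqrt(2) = (v + 6)*(v + 5*sqrt(2)/2)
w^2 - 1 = (w - 1)*(w + 1)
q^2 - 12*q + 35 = (q - 7)*(q - 5)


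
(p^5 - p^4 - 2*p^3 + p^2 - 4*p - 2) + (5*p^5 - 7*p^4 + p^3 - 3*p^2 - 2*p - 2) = 6*p^5 - 8*p^4 - p^3 - 2*p^2 - 6*p - 4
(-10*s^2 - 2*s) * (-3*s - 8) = 30*s^3 + 86*s^2 + 16*s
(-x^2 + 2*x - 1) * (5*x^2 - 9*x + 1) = -5*x^4 + 19*x^3 - 24*x^2 + 11*x - 1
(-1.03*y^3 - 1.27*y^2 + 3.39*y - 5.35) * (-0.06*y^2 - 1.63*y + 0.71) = 0.0618*y^5 + 1.7551*y^4 + 1.1354*y^3 - 6.1064*y^2 + 11.1274*y - 3.7985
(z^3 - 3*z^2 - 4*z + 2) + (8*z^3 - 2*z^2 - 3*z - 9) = 9*z^3 - 5*z^2 - 7*z - 7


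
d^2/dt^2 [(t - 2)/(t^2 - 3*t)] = 2*(t*(5 - 3*t)*(t - 3) + (t - 2)*(2*t - 3)^2)/(t^3*(t - 3)^3)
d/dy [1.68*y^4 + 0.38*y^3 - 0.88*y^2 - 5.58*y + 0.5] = 6.72*y^3 + 1.14*y^2 - 1.76*y - 5.58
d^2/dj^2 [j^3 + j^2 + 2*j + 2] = 6*j + 2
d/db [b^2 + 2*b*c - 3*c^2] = 2*b + 2*c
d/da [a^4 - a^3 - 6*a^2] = a*(4*a^2 - 3*a - 12)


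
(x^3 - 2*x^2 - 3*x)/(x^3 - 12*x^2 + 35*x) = (x^2 - 2*x - 3)/(x^2 - 12*x + 35)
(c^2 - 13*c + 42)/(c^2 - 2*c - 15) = (-c^2 + 13*c - 42)/(-c^2 + 2*c + 15)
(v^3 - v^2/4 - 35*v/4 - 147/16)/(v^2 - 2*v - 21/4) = v + 7/4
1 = 1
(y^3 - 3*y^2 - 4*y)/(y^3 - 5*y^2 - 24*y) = (-y^2 + 3*y + 4)/(-y^2 + 5*y + 24)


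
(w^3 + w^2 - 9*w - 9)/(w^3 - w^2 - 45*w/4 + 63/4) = 4*(w^2 + 4*w + 3)/(4*w^2 + 8*w - 21)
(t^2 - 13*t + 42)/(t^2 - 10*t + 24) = (t - 7)/(t - 4)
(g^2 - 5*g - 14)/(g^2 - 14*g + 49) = (g + 2)/(g - 7)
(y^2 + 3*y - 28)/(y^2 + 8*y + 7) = (y - 4)/(y + 1)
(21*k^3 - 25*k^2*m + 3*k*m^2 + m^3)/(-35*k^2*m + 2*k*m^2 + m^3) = (-3*k^2 + 4*k*m - m^2)/(m*(5*k - m))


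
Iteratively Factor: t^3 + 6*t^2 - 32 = (t + 4)*(t^2 + 2*t - 8) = (t - 2)*(t + 4)*(t + 4)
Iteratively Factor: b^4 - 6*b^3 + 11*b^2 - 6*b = (b - 1)*(b^3 - 5*b^2 + 6*b) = (b - 3)*(b - 1)*(b^2 - 2*b) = b*(b - 3)*(b - 1)*(b - 2)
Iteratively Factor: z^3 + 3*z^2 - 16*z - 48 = (z + 4)*(z^2 - z - 12) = (z - 4)*(z + 4)*(z + 3)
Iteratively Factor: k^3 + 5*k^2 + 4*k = (k + 4)*(k^2 + k) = (k + 1)*(k + 4)*(k)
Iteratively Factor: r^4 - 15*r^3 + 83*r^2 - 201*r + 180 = (r - 3)*(r^3 - 12*r^2 + 47*r - 60) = (r - 5)*(r - 3)*(r^2 - 7*r + 12) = (r - 5)*(r - 3)^2*(r - 4)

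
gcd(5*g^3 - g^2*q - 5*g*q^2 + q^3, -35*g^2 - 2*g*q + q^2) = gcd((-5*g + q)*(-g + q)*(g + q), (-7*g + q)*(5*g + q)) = 1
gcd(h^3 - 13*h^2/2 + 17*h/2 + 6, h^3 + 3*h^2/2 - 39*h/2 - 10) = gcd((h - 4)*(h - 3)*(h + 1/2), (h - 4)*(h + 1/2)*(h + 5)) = h^2 - 7*h/2 - 2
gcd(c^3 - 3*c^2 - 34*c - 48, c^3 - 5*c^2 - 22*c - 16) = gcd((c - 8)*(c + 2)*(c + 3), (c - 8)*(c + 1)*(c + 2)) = c^2 - 6*c - 16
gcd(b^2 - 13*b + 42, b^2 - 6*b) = b - 6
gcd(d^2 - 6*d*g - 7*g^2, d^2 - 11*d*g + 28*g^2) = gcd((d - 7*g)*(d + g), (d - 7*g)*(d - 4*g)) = d - 7*g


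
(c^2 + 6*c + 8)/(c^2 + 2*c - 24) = (c^2 + 6*c + 8)/(c^2 + 2*c - 24)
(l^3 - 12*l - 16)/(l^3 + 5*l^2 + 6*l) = (l^2 - 2*l - 8)/(l*(l + 3))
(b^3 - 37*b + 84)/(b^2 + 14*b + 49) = (b^2 - 7*b + 12)/(b + 7)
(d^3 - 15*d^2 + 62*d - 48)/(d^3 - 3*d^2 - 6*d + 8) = (d^2 - 14*d + 48)/(d^2 - 2*d - 8)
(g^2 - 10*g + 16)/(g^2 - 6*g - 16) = (g - 2)/(g + 2)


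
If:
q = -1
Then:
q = -1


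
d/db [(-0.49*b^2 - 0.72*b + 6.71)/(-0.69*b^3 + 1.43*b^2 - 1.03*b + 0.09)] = (-0.3381*b^4 - 0.9936*b^3 + 15.424*b^2 - 19.2788*b + 6.8465)/(0.4761*b^6 - 1.9734*b^5 + 3.4663*b^4 - 3.07*b^3 + 1.3183*b^2 - 0.1854*b + 0.0081)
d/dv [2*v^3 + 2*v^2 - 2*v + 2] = 6*v^2 + 4*v - 2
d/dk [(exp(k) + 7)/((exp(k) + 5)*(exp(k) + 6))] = (-exp(2*k) - 14*exp(k) - 47)*exp(k)/(exp(4*k) + 22*exp(3*k) + 181*exp(2*k) + 660*exp(k) + 900)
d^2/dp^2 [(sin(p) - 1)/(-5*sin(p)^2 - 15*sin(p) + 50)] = (sin(p)^5 - 7*sin(p)^4 + 49*sin(p)^3 - 13*sin(p)^2 + 28*sin(p) - 22)/(5*(sin(p)^2 + 3*sin(p) - 10)^3)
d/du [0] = 0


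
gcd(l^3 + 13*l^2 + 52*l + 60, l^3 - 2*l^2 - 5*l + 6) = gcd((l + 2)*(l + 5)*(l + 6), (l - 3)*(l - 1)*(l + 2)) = l + 2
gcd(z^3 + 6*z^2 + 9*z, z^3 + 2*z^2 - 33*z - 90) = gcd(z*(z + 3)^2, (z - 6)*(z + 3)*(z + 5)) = z + 3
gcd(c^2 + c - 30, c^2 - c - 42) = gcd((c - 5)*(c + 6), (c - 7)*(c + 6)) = c + 6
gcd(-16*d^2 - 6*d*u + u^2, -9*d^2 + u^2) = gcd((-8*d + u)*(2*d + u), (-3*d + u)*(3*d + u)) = 1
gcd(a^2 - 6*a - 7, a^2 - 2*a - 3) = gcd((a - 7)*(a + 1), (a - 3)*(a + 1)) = a + 1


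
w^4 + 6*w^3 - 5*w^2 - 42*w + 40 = (w - 2)*(w - 1)*(w + 4)*(w + 5)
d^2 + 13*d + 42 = (d + 6)*(d + 7)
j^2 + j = j*(j + 1)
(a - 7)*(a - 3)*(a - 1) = a^3 - 11*a^2 + 31*a - 21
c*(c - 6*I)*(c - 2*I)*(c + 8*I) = c^4 + 52*c^2 - 96*I*c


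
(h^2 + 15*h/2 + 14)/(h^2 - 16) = (h + 7/2)/(h - 4)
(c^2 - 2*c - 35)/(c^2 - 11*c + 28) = (c + 5)/(c - 4)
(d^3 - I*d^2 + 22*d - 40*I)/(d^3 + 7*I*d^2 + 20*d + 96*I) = (d^2 + 3*I*d + 10)/(d^2 + 11*I*d - 24)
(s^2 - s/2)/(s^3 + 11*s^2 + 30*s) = (s - 1/2)/(s^2 + 11*s + 30)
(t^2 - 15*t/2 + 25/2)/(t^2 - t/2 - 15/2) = (-2*t^2 + 15*t - 25)/(-2*t^2 + t + 15)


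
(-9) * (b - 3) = 27 - 9*b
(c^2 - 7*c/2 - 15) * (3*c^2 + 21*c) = 3*c^4 + 21*c^3/2 - 237*c^2/2 - 315*c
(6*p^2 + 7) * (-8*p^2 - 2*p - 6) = -48*p^4 - 12*p^3 - 92*p^2 - 14*p - 42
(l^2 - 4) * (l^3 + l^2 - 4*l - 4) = l^5 + l^4 - 8*l^3 - 8*l^2 + 16*l + 16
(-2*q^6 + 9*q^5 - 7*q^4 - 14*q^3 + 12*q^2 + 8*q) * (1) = -2*q^6 + 9*q^5 - 7*q^4 - 14*q^3 + 12*q^2 + 8*q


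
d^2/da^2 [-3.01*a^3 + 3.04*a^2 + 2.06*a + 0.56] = 6.08 - 18.06*a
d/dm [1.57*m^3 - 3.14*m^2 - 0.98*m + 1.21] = 4.71*m^2 - 6.28*m - 0.98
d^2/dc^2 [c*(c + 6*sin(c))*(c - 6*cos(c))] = 6*sqrt(2)*c^2*cos(c + pi/4) + 72*c*sin(2*c) + 24*sqrt(2)*c*sin(c + pi/4) + 6*c - 72*cos(2*c) - 12*sqrt(2)*cos(c + pi/4)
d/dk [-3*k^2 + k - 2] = 1 - 6*k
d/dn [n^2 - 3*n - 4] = 2*n - 3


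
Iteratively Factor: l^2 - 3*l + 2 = (l - 1)*(l - 2)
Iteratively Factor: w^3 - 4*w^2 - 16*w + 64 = (w - 4)*(w^2 - 16) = (w - 4)*(w + 4)*(w - 4)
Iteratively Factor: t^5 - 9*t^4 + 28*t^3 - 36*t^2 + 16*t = (t - 2)*(t^4 - 7*t^3 + 14*t^2 - 8*t) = t*(t - 2)*(t^3 - 7*t^2 + 14*t - 8) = t*(t - 2)^2*(t^2 - 5*t + 4) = t*(t - 2)^2*(t - 1)*(t - 4)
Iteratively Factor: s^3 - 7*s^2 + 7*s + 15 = (s - 5)*(s^2 - 2*s - 3) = (s - 5)*(s - 3)*(s + 1)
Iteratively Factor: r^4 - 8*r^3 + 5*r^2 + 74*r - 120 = (r - 5)*(r^3 - 3*r^2 - 10*r + 24) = (r - 5)*(r + 3)*(r^2 - 6*r + 8) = (r - 5)*(r - 2)*(r + 3)*(r - 4)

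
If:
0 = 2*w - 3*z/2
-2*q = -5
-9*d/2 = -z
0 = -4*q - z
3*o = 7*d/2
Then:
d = -20/9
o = -70/27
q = 5/2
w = -15/2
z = -10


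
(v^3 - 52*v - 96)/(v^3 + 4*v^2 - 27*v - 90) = (v^2 - 6*v - 16)/(v^2 - 2*v - 15)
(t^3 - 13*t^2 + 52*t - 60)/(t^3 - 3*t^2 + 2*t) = (t^2 - 11*t + 30)/(t*(t - 1))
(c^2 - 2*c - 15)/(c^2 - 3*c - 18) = (c - 5)/(c - 6)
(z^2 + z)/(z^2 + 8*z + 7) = z/(z + 7)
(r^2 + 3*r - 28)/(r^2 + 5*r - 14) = (r - 4)/(r - 2)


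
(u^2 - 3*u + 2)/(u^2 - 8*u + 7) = (u - 2)/(u - 7)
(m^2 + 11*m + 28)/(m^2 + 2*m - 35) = (m + 4)/(m - 5)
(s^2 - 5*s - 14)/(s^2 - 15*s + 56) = (s + 2)/(s - 8)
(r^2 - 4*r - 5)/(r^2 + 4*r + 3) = (r - 5)/(r + 3)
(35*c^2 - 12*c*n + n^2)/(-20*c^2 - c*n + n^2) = (-7*c + n)/(4*c + n)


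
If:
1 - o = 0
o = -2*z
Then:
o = 1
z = -1/2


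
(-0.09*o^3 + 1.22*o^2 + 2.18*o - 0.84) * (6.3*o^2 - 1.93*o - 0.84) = -0.567*o^5 + 7.8597*o^4 + 11.455*o^3 - 10.5242*o^2 - 0.21*o + 0.7056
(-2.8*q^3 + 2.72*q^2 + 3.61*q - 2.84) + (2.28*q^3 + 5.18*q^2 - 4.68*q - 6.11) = -0.52*q^3 + 7.9*q^2 - 1.07*q - 8.95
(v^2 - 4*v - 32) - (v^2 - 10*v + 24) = 6*v - 56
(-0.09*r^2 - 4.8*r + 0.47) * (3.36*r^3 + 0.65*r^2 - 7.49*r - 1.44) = -0.3024*r^5 - 16.1865*r^4 - 0.8667*r^3 + 36.3871*r^2 + 3.3917*r - 0.6768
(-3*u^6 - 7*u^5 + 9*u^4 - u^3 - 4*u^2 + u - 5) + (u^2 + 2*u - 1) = -3*u^6 - 7*u^5 + 9*u^4 - u^3 - 3*u^2 + 3*u - 6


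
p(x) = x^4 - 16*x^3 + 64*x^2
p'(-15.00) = -26220.00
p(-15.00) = 119025.00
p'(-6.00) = -3360.00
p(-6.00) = 7056.00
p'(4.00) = 0.00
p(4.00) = 256.00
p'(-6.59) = -4072.83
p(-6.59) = 9244.46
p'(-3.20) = -1032.19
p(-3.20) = 1284.51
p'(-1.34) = -267.33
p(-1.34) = 156.64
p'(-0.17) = -23.17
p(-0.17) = 1.93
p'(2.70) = 74.41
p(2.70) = 204.78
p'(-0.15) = -20.29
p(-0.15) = 1.49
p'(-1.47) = -304.59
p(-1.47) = 193.79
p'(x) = 4*x^3 - 48*x^2 + 128*x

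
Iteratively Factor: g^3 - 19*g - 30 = (g + 3)*(g^2 - 3*g - 10) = (g - 5)*(g + 3)*(g + 2)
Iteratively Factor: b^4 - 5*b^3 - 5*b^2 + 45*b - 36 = (b - 3)*(b^3 - 2*b^2 - 11*b + 12) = (b - 4)*(b - 3)*(b^2 + 2*b - 3) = (b - 4)*(b - 3)*(b + 3)*(b - 1)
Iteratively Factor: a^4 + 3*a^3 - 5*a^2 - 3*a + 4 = (a - 1)*(a^3 + 4*a^2 - a - 4) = (a - 1)^2*(a^2 + 5*a + 4) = (a - 1)^2*(a + 1)*(a + 4)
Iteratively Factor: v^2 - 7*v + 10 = (v - 5)*(v - 2)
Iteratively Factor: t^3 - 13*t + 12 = (t + 4)*(t^2 - 4*t + 3) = (t - 1)*(t + 4)*(t - 3)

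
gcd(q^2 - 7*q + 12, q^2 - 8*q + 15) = q - 3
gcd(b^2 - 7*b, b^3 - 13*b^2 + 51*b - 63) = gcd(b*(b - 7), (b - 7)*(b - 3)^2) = b - 7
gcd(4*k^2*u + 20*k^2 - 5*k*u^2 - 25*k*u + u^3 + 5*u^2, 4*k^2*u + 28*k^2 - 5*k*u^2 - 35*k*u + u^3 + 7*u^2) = 4*k^2 - 5*k*u + u^2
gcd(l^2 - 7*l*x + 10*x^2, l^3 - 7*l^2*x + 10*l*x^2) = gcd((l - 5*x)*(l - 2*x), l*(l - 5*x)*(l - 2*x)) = l^2 - 7*l*x + 10*x^2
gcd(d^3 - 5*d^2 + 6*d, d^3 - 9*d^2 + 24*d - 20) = d - 2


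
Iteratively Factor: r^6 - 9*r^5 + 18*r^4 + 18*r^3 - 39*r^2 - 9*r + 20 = (r - 1)*(r^5 - 8*r^4 + 10*r^3 + 28*r^2 - 11*r - 20) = (r - 1)*(r + 1)*(r^4 - 9*r^3 + 19*r^2 + 9*r - 20) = (r - 5)*(r - 1)*(r + 1)*(r^3 - 4*r^2 - r + 4) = (r - 5)*(r - 1)*(r + 1)^2*(r^2 - 5*r + 4) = (r - 5)*(r - 1)^2*(r + 1)^2*(r - 4)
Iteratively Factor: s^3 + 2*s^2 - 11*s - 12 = (s + 1)*(s^2 + s - 12) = (s + 1)*(s + 4)*(s - 3)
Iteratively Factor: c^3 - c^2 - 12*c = (c)*(c^2 - c - 12) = c*(c + 3)*(c - 4)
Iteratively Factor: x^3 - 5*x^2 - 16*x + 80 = (x + 4)*(x^2 - 9*x + 20) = (x - 4)*(x + 4)*(x - 5)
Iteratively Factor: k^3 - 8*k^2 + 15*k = (k - 5)*(k^2 - 3*k) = k*(k - 5)*(k - 3)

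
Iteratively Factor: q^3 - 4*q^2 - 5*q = (q - 5)*(q^2 + q) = (q - 5)*(q + 1)*(q)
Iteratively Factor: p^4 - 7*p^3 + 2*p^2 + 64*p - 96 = (p - 2)*(p^3 - 5*p^2 - 8*p + 48) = (p - 4)*(p - 2)*(p^2 - p - 12) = (p - 4)^2*(p - 2)*(p + 3)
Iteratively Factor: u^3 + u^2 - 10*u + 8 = (u - 2)*(u^2 + 3*u - 4) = (u - 2)*(u + 4)*(u - 1)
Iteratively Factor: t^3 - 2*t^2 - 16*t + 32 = (t - 4)*(t^2 + 2*t - 8) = (t - 4)*(t + 4)*(t - 2)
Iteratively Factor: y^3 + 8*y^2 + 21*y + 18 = (y + 3)*(y^2 + 5*y + 6) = (y + 3)^2*(y + 2)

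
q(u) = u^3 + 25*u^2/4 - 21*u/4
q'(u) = 3*u^2 + 25*u/2 - 21/4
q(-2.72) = 40.40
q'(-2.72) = -17.05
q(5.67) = 353.45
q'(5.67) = 162.07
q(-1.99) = 27.32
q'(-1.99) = -18.24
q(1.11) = 3.24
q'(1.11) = 12.32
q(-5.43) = 52.69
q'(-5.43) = 15.33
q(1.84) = 17.73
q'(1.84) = 27.91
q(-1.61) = 20.48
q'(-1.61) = -17.60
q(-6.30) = 31.09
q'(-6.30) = 35.07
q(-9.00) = -175.50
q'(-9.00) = 125.25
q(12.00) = 2565.00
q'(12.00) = 576.75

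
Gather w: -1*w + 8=8 - w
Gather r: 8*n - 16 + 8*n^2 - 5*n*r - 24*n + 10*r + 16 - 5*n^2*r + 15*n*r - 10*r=8*n^2 - 16*n + r*(-5*n^2 + 10*n)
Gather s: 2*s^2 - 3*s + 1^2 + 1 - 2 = 2*s^2 - 3*s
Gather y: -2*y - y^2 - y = -y^2 - 3*y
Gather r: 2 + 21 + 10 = 33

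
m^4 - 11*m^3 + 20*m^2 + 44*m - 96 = (m - 8)*(m - 3)*(m - 2)*(m + 2)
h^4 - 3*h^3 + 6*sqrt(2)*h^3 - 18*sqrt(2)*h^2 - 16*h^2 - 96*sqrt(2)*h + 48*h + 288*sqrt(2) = (h - 4)*(h - 3)*(h + 4)*(h + 6*sqrt(2))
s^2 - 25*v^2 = (s - 5*v)*(s + 5*v)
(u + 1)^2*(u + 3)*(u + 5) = u^4 + 10*u^3 + 32*u^2 + 38*u + 15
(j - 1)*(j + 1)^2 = j^3 + j^2 - j - 1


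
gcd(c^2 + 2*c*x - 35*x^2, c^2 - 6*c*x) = 1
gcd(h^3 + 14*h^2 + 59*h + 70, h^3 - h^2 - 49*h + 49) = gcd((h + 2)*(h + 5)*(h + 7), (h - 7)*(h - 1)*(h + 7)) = h + 7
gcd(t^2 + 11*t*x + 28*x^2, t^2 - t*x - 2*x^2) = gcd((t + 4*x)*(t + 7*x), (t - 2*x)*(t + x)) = 1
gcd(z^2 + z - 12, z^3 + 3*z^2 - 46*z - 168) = z + 4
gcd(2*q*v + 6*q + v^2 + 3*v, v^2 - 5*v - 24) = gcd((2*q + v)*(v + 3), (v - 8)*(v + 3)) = v + 3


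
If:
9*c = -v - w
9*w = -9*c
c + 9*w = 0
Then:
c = 0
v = 0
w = 0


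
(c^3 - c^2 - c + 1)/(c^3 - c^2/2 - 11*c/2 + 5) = 2*(c^2 - 1)/(2*c^2 + c - 10)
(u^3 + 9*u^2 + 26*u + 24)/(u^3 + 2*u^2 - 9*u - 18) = (u + 4)/(u - 3)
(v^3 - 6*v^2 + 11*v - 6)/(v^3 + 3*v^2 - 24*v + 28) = (v^2 - 4*v + 3)/(v^2 + 5*v - 14)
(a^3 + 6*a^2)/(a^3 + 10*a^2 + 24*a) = a/(a + 4)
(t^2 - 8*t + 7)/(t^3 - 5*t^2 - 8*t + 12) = (t - 7)/(t^2 - 4*t - 12)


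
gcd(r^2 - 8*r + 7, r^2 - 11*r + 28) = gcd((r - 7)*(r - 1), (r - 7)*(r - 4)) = r - 7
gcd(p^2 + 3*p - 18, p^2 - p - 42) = p + 6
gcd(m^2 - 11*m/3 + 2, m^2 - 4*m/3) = 1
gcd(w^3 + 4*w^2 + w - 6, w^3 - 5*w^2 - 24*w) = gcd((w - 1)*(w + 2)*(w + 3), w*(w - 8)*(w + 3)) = w + 3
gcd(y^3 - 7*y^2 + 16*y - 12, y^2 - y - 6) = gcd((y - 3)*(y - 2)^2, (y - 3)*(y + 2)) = y - 3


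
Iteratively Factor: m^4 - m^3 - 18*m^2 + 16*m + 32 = (m + 4)*(m^3 - 5*m^2 + 2*m + 8) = (m - 2)*(m + 4)*(m^2 - 3*m - 4) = (m - 4)*(m - 2)*(m + 4)*(m + 1)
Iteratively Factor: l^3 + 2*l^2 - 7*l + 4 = (l + 4)*(l^2 - 2*l + 1) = (l - 1)*(l + 4)*(l - 1)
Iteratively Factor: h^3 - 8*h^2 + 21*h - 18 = (h - 2)*(h^2 - 6*h + 9) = (h - 3)*(h - 2)*(h - 3)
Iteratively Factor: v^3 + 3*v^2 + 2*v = (v + 2)*(v^2 + v) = (v + 1)*(v + 2)*(v)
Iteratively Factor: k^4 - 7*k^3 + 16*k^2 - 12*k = (k)*(k^3 - 7*k^2 + 16*k - 12) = k*(k - 3)*(k^2 - 4*k + 4) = k*(k - 3)*(k - 2)*(k - 2)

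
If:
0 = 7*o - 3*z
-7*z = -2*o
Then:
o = 0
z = 0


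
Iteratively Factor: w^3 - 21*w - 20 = (w + 1)*(w^2 - w - 20) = (w + 1)*(w + 4)*(w - 5)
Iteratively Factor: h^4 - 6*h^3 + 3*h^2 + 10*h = (h + 1)*(h^3 - 7*h^2 + 10*h) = (h - 5)*(h + 1)*(h^2 - 2*h) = h*(h - 5)*(h + 1)*(h - 2)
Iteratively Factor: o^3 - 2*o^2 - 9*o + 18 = (o - 3)*(o^2 + o - 6) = (o - 3)*(o + 3)*(o - 2)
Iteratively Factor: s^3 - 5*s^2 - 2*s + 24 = (s - 4)*(s^2 - s - 6) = (s - 4)*(s + 2)*(s - 3)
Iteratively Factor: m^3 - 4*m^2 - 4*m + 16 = (m - 2)*(m^2 - 2*m - 8) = (m - 2)*(m + 2)*(m - 4)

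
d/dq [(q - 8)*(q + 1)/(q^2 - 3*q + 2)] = 2*(2*q^2 + 10*q - 19)/(q^4 - 6*q^3 + 13*q^2 - 12*q + 4)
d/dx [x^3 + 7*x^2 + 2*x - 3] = 3*x^2 + 14*x + 2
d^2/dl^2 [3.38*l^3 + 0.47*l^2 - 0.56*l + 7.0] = 20.28*l + 0.94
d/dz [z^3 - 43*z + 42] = 3*z^2 - 43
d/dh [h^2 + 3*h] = 2*h + 3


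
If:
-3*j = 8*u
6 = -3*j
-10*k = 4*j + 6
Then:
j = -2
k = 1/5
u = 3/4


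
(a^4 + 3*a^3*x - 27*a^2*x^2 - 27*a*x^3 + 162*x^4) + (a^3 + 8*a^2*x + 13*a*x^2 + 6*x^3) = a^4 + 3*a^3*x + a^3 - 27*a^2*x^2 + 8*a^2*x - 27*a*x^3 + 13*a*x^2 + 162*x^4 + 6*x^3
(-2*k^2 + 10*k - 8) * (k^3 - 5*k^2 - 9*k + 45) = -2*k^5 + 20*k^4 - 40*k^3 - 140*k^2 + 522*k - 360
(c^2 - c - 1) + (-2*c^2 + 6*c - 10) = -c^2 + 5*c - 11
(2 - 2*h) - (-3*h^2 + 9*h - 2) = 3*h^2 - 11*h + 4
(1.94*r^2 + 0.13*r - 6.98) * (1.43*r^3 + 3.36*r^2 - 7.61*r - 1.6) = 2.7742*r^5 + 6.7043*r^4 - 24.308*r^3 - 27.5461*r^2 + 52.9098*r + 11.168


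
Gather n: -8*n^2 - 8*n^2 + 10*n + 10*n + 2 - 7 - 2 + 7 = -16*n^2 + 20*n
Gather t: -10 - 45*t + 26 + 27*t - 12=4 - 18*t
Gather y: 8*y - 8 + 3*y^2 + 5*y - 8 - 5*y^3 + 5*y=-5*y^3 + 3*y^2 + 18*y - 16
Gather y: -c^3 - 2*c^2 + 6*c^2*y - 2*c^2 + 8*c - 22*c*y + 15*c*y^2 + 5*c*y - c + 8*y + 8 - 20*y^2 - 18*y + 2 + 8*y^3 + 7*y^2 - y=-c^3 - 4*c^2 + 7*c + 8*y^3 + y^2*(15*c - 13) + y*(6*c^2 - 17*c - 11) + 10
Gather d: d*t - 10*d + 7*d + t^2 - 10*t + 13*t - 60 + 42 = d*(t - 3) + t^2 + 3*t - 18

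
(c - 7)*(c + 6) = c^2 - c - 42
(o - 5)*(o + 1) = o^2 - 4*o - 5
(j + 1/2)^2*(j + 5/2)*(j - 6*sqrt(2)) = j^4 - 6*sqrt(2)*j^3 + 7*j^3/2 - 21*sqrt(2)*j^2 + 11*j^2/4 - 33*sqrt(2)*j/2 + 5*j/8 - 15*sqrt(2)/4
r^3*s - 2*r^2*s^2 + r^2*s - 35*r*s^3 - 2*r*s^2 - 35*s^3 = (r - 7*s)*(r + 5*s)*(r*s + s)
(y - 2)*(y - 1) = y^2 - 3*y + 2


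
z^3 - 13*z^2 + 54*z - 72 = (z - 6)*(z - 4)*(z - 3)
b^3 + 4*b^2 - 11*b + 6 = (b - 1)^2*(b + 6)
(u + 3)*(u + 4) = u^2 + 7*u + 12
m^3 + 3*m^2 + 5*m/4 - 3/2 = (m - 1/2)*(m + 3/2)*(m + 2)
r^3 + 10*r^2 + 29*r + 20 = (r + 1)*(r + 4)*(r + 5)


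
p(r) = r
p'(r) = 1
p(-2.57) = -2.57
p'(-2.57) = 1.00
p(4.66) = 4.66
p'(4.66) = 1.00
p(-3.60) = -3.60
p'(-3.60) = 1.00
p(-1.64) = -1.64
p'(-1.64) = 1.00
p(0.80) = 0.80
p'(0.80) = 1.00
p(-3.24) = -3.24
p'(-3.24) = 1.00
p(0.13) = 0.13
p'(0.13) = 1.00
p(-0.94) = -0.94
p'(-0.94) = 1.00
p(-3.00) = -3.00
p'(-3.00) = 1.00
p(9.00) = 9.00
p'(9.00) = 1.00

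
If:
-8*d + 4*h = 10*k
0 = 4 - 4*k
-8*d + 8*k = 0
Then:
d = 1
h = 9/2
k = 1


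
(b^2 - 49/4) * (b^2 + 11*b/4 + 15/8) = b^4 + 11*b^3/4 - 83*b^2/8 - 539*b/16 - 735/32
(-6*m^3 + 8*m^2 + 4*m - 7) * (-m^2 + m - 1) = 6*m^5 - 14*m^4 + 10*m^3 + 3*m^2 - 11*m + 7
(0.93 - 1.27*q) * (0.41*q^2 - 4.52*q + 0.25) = -0.5207*q^3 + 6.1217*q^2 - 4.5211*q + 0.2325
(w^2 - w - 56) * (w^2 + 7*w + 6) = w^4 + 6*w^3 - 57*w^2 - 398*w - 336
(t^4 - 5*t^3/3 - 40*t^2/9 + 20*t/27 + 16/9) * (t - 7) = t^5 - 26*t^4/3 + 65*t^3/9 + 860*t^2/27 - 92*t/27 - 112/9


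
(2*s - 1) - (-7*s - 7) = 9*s + 6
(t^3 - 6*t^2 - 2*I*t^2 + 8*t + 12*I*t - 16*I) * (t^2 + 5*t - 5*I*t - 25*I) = t^5 - t^4 - 7*I*t^4 - 32*t^3 + 7*I*t^3 + 50*t^2 + 154*I*t^2 + 220*t - 280*I*t - 400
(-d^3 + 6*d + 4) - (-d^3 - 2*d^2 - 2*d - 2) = 2*d^2 + 8*d + 6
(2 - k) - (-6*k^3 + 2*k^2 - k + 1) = 6*k^3 - 2*k^2 + 1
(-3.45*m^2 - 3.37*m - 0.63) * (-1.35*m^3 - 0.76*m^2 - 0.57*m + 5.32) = 4.6575*m^5 + 7.1715*m^4 + 5.3782*m^3 - 15.9543*m^2 - 17.5693*m - 3.3516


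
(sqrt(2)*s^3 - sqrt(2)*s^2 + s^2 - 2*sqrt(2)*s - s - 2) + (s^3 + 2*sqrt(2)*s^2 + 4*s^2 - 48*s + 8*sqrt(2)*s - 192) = s^3 + sqrt(2)*s^3 + sqrt(2)*s^2 + 5*s^2 - 49*s + 6*sqrt(2)*s - 194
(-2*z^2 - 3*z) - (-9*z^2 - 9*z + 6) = 7*z^2 + 6*z - 6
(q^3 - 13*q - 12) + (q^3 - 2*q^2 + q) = 2*q^3 - 2*q^2 - 12*q - 12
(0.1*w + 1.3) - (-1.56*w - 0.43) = 1.66*w + 1.73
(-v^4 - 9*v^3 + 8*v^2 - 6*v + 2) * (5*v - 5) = -5*v^5 - 40*v^4 + 85*v^3 - 70*v^2 + 40*v - 10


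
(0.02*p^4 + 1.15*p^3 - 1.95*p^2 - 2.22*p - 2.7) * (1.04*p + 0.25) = 0.0208*p^5 + 1.201*p^4 - 1.7405*p^3 - 2.7963*p^2 - 3.363*p - 0.675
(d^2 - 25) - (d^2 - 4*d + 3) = 4*d - 28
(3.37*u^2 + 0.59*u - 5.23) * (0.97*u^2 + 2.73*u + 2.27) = 3.2689*u^4 + 9.7724*u^3 + 4.1875*u^2 - 12.9386*u - 11.8721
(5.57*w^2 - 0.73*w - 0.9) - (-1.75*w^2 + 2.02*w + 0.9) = 7.32*w^2 - 2.75*w - 1.8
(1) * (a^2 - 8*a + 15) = a^2 - 8*a + 15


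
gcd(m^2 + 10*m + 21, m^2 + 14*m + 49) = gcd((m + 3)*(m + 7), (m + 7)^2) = m + 7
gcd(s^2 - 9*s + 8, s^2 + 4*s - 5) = s - 1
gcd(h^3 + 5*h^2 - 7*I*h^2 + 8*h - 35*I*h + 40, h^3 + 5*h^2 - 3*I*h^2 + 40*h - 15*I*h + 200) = h^2 + h*(5 - 8*I) - 40*I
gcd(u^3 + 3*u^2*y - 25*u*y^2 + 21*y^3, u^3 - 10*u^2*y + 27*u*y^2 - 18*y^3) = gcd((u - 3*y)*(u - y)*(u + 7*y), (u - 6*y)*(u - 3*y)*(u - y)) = u^2 - 4*u*y + 3*y^2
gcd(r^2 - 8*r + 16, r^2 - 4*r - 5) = 1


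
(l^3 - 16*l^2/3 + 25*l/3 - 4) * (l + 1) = l^4 - 13*l^3/3 + 3*l^2 + 13*l/3 - 4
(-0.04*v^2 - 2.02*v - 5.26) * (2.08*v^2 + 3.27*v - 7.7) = -0.0832*v^4 - 4.3324*v^3 - 17.2382*v^2 - 1.6462*v + 40.502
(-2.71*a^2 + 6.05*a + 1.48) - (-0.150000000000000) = -2.71*a^2 + 6.05*a + 1.63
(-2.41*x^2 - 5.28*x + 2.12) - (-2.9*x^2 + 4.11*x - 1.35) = 0.49*x^2 - 9.39*x + 3.47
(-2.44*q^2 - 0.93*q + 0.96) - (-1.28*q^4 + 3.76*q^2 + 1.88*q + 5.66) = 1.28*q^4 - 6.2*q^2 - 2.81*q - 4.7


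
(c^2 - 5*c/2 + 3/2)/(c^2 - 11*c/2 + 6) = (c - 1)/(c - 4)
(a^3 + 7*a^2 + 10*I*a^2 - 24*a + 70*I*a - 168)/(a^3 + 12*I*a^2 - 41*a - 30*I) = (a^2 + a*(7 + 4*I) + 28*I)/(a^2 + 6*I*a - 5)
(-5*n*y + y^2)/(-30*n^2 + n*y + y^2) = y/(6*n + y)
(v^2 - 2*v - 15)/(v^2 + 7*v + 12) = (v - 5)/(v + 4)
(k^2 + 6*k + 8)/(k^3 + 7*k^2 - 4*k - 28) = (k + 4)/(k^2 + 5*k - 14)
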